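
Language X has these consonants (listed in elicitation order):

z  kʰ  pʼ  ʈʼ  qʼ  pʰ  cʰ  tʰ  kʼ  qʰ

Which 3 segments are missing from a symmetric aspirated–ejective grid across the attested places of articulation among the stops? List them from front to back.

place of articulation  aspirated  ejective
bilabial          pʰ        pʼ      
alveolar          tʰ        —       
retroflex         —         ʈʼ      
palatal           cʰ        —       
velar             kʰ        kʼ      
uvular            qʰ        qʼ      
Gaps, from front to back: alveolar lacks ejective (/tʼ/); retroflex lacks aspirated (/ʈʰ/); palatal lacks ejective (/cʼ/).

/tʼ/, /ʈʰ/, /cʼ/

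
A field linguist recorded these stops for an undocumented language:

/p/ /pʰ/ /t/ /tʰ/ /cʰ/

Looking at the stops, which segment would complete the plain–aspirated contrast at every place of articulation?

Plain: /p/ (bilabial), /t/ (alveolar).
Aspirated: /pʰ/ (bilabial), /tʰ/ (alveolar), /cʰ/ (palatal).
The palatal row has no plain member, so the gap is the plain palatal stop /c/.

/c/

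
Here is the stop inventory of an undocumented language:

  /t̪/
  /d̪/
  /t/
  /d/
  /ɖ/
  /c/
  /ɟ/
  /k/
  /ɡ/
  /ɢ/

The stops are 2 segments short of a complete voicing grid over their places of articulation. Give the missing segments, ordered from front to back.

place of articulation  voiceless  voiced  
dental            t̪        d̪      
alveolar          t         d       
retroflex         —         ɖ       
palatal           c         ɟ       
velar             k         ɡ       
uvular            —         ɢ       
Gaps, from front to back: retroflex lacks voiceless (/ʈ/); uvular lacks voiceless (/q/).

/ʈ/, /q/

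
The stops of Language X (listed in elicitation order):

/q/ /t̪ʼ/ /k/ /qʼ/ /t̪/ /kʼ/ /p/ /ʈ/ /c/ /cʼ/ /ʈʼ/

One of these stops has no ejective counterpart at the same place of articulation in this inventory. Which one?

Dental: /t̪/ ~ /t̪ʼ/
Retroflex: /ʈ/ ~ /ʈʼ/
Palatal: /c/ ~ /cʼ/
Velar: /k/ ~ /kʼ/
Uvular: /q/ ~ /qʼ/
Bilabial: only /p/ (plain); no ejective partner.
So /p/ is the unpaired segment.

/p/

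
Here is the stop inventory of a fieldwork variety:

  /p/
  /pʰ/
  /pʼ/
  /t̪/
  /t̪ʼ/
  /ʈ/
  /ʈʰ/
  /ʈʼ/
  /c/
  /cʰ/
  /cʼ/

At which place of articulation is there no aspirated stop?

Plain: /p/ (bilabial), /t̪/ (dental), /ʈ/ (retroflex), /c/ (palatal).
Aspirated: /pʰ/ (bilabial), /ʈʰ/ (retroflex), /cʰ/ (palatal).
Ejective: /pʼ/ (bilabial), /t̪ʼ/ (dental), /ʈʼ/ (retroflex), /cʼ/ (palatal).
Every place of articulation has an aspirated member except dental, where /t̪ʰ/ would be expected.

dental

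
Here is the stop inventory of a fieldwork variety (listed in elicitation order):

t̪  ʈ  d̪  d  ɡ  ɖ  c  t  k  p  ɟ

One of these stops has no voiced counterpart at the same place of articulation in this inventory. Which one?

/p/

Dental: /t̪/ ~ /d̪/
Alveolar: /t/ ~ /d/
Retroflex: /ʈ/ ~ /ɖ/
Palatal: /c/ ~ /ɟ/
Velar: /k/ ~ /ɡ/
Bilabial: only /p/ (voiceless); no voiced partner.
So /p/ is the unpaired segment.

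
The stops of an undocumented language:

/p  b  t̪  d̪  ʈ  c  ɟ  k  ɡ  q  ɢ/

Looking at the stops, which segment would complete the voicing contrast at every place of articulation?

bilabial: voiceless /p/, voiced /b/.
dental: voiceless /t̪/, voiced /d̪/.
retroflex: voiceless /ʈ/, voiced —.
palatal: voiceless /c/, voiced /ɟ/.
velar: voiceless /k/, voiced /ɡ/.
uvular: voiceless /q/, voiced /ɢ/.
The retroflex row has no voiced member, so the gap is the voiced retroflex stop /ɖ/.

/ɖ/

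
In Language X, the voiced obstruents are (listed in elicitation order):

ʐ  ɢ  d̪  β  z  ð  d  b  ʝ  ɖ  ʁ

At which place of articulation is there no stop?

place of articulation  stop      fricative
bilabial          b         β       
dental            d̪        ð       
alveolar          d         z       
retroflex         ɖ         ʐ       
palatal           —         ʝ       
uvular            ɢ         ʁ       
Every place of articulation has a stop member except palatal, where /ɟ/ would be expected.

palatal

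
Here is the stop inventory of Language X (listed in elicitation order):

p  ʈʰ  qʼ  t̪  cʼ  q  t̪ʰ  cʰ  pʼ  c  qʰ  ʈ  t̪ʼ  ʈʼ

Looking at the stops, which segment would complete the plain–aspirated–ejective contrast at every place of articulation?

bilabial: plain /p/, aspirated —, ejective /pʼ/.
dental: plain /t̪/, aspirated /t̪ʰ/, ejective /t̪ʼ/.
retroflex: plain /ʈ/, aspirated /ʈʰ/, ejective /ʈʼ/.
palatal: plain /c/, aspirated /cʰ/, ejective /cʼ/.
uvular: plain /q/, aspirated /qʰ/, ejective /qʼ/.
The bilabial row has no aspirated member, so the gap is the aspirated bilabial stop /pʰ/.

/pʰ/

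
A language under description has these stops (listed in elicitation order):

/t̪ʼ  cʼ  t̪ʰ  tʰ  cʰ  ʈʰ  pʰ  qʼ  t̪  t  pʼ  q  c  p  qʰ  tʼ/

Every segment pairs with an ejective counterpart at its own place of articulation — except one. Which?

Bilabial: /p/ ~ /pʰ/ ~ /pʼ/
Dental: /t̪/ ~ /t̪ʰ/ ~ /t̪ʼ/
Alveolar: /t/ ~ /tʰ/ ~ /tʼ/
Palatal: /c/ ~ /cʰ/ ~ /cʼ/
Uvular: /q/ ~ /qʰ/ ~ /qʼ/
Retroflex: only /ʈʰ/ (aspirated); no ejective partner.
So /ʈʰ/ is the unpaired segment.

/ʈʰ/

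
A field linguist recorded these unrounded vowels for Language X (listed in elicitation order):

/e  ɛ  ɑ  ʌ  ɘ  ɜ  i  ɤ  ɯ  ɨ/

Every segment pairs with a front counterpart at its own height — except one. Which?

High: /i/ ~ /ɨ/ ~ /ɯ/
High-mid: /e/ ~ /ɘ/ ~ /ɤ/
Low-mid: /ɛ/ ~ /ɜ/ ~ /ʌ/
Low: only /ɑ/ (back); no front partner.
So /ɑ/ is the unpaired segment.

/ɑ/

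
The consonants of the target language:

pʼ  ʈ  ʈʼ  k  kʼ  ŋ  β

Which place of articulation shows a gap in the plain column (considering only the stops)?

bilabial

place of articulation  plain     ejective
bilabial          —         pʼ      
retroflex         ʈ         ʈʼ      
velar             k         kʼ      
Every place of articulation has a plain member except bilabial, where /p/ would be expected.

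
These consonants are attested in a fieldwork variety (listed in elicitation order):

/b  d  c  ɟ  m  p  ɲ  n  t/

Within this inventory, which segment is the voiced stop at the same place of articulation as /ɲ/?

/ɟ/

/ɲ/ is a palatal nasal.
The voiced stop at the same place is a voiced palatal stop — in this inventory, /ɟ/.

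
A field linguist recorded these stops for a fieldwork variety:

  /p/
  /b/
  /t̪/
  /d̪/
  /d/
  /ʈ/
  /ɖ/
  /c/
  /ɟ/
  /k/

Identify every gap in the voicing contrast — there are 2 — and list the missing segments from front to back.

/t/, /ɡ/

place of articulation  voiceless  voiced  
bilabial          p         b       
dental            t̪        d̪      
alveolar          —         d       
retroflex         ʈ         ɖ       
palatal           c         ɟ       
velar             k         —       
Gaps, from front to back: alveolar lacks voiceless (/t/); velar lacks voiced (/ɡ/).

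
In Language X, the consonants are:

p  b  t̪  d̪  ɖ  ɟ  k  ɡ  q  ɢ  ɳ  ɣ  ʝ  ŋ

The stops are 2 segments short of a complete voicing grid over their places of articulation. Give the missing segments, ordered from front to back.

/ʈ/, /c/

place of articulation  voiceless  voiced  
bilabial          p         b       
dental            t̪        d̪      
retroflex         —         ɖ       
palatal           —         ɟ       
velar             k         ɡ       
uvular            q         ɢ       
Gaps, from front to back: retroflex lacks voiceless (/ʈ/); palatal lacks voiceless (/c/).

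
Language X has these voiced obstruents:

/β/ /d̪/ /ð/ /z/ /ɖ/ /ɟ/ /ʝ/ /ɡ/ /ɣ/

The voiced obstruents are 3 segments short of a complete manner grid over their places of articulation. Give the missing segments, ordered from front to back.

/b/, /d/, /ʐ/

Stop: /d̪/ (dental), /ɖ/ (retroflex), /ɟ/ (palatal), /ɡ/ (velar).
Fricative: /β/ (bilabial), /ð/ (dental), /z/ (alveolar), /ʝ/ (palatal), /ɣ/ (velar).
Gaps, from front to back: bilabial lacks stop (/b/); alveolar lacks stop (/d/); retroflex lacks fricative (/ʐ/).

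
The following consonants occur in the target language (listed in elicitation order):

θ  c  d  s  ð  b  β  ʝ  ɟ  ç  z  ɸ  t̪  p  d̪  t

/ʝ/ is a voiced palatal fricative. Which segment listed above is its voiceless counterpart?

The voiceless counterpart is a voiceless palatal fricative — in this inventory, /ç/.

/ç/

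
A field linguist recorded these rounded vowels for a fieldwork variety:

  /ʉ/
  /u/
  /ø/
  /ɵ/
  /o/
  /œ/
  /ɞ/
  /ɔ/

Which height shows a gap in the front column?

high

Front: /ø/ (high-mid), /œ/ (low-mid).
Central: /ʉ/ (high), /ɵ/ (high-mid), /ɞ/ (low-mid).
Back: /u/ (high), /o/ (high-mid), /ɔ/ (low-mid).
Every height has a front member except high, where /y/ would be expected.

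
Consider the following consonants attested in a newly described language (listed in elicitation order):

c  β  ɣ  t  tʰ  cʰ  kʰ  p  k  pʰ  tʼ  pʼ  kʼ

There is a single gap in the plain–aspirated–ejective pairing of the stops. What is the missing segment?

/cʼ/

place of articulation  plain     aspirated  ejective
bilabial          p         pʰ        pʼ      
alveolar          t         tʰ        tʼ      
palatal           c         cʰ        —       
velar             k         kʰ        kʼ      
The palatal row has no ejective member, so the gap is the ejective palatal stop /cʼ/.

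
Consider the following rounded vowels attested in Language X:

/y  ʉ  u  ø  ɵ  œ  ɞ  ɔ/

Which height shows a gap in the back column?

Front: /y/ (high), /ø/ (high-mid), /œ/ (low-mid).
Central: /ʉ/ (high), /ɵ/ (high-mid), /ɞ/ (low-mid).
Back: /u/ (high), /ɔ/ (low-mid).
Every height has a back member except high-mid, where /o/ would be expected.

high-mid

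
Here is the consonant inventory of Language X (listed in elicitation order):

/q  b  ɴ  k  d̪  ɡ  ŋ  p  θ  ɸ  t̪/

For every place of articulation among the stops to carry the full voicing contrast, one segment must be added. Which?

bilabial: voiceless /p/, voiced /b/.
dental: voiceless /t̪/, voiced /d̪/.
velar: voiceless /k/, voiced /ɡ/.
uvular: voiceless /q/, voiced —.
The uvular row has no voiced member, so the gap is the voiced uvular stop /ɢ/.

/ɢ/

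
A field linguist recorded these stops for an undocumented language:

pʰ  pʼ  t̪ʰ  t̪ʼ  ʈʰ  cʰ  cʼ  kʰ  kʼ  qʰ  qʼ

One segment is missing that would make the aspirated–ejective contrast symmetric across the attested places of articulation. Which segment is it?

bilabial: aspirated /pʰ/, ejective /pʼ/.
dental: aspirated /t̪ʰ/, ejective /t̪ʼ/.
retroflex: aspirated /ʈʰ/, ejective —.
palatal: aspirated /cʰ/, ejective /cʼ/.
velar: aspirated /kʰ/, ejective /kʼ/.
uvular: aspirated /qʰ/, ejective /qʼ/.
The retroflex row has no ejective member, so the gap is the ejective retroflex stop /ʈʼ/.

/ʈʼ/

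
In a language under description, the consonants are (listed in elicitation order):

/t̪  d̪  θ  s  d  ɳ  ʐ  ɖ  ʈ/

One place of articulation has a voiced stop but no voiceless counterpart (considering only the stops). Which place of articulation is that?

Voiceless: /t̪/ (dental), /ʈ/ (retroflex).
Voiced: /d̪/ (dental), /d/ (alveolar), /ɖ/ (retroflex).
Every place of articulation has a voiceless member except alveolar, where /t/ would be expected.

alveolar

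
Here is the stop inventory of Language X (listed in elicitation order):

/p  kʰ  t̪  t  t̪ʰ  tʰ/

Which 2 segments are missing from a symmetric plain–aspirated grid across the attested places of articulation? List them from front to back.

/pʰ/, /k/

place of articulation  plain     aspirated
bilabial          p         —       
dental            t̪        t̪ʰ     
alveolar          t         tʰ      
velar             —         kʰ      
Gaps, from front to back: bilabial lacks aspirated (/pʰ/); velar lacks plain (/k/).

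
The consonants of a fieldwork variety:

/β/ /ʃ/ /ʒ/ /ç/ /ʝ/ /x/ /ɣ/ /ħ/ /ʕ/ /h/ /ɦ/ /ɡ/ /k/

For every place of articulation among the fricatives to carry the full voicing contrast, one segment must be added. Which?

/ɸ/

Voiceless: /ʃ/ (postalveolar), /ç/ (palatal), /x/ (velar), /ħ/ (pharyngeal), /h/ (glottal).
Voiced: /β/ (bilabial), /ʒ/ (postalveolar), /ʝ/ (palatal), /ɣ/ (velar), /ʕ/ (pharyngeal), /ɦ/ (glottal).
The bilabial row has no voiceless member, so the gap is the voiceless bilabial fricative /ɸ/.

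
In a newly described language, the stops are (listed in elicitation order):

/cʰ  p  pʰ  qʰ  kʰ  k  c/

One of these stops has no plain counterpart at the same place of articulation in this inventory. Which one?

/qʰ/

Bilabial: /p/ ~ /pʰ/
Palatal: /c/ ~ /cʰ/
Velar: /k/ ~ /kʰ/
Uvular: only /qʰ/ (aspirated); no plain partner.
So /qʰ/ is the unpaired segment.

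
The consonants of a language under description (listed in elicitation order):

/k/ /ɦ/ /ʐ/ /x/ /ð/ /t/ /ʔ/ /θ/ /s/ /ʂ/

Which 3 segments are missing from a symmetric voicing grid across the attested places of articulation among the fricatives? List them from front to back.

/z/, /ɣ/, /h/

Voiceless: /θ/ (dental), /s/ (alveolar), /ʂ/ (retroflex), /x/ (velar).
Voiced: /ð/ (dental), /ʐ/ (retroflex), /ɦ/ (glottal).
Gaps, from front to back: alveolar lacks voiced (/z/); velar lacks voiced (/ɣ/); glottal lacks voiceless (/h/).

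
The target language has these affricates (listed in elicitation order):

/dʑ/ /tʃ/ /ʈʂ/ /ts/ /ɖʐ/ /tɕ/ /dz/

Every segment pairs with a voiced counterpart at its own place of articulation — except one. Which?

Alveolar: /ts/ ~ /dz/
Retroflex: /ʈʂ/ ~ /ɖʐ/
Alveolo-palatal: /tɕ/ ~ /dʑ/
Postalveolar: only /tʃ/ (voiceless); no voiced partner.
So /tʃ/ is the unpaired segment.

/tʃ/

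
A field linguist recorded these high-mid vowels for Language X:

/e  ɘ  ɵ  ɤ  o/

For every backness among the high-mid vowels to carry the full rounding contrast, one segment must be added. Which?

Unrounded: /e/ (front), /ɘ/ (central), /ɤ/ (back).
Rounded: /ɵ/ (central), /o/ (back).
The front row has no rounded member, so the gap is the front rounded vowel /ø/.

/ø/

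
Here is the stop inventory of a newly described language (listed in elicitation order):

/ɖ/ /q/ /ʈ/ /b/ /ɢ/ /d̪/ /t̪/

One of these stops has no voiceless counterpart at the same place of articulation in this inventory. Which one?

Dental: /t̪/ ~ /d̪/
Retroflex: /ʈ/ ~ /ɖ/
Uvular: /q/ ~ /ɢ/
Bilabial: only /b/ (voiced); no voiceless partner.
So /b/ is the unpaired segment.

/b/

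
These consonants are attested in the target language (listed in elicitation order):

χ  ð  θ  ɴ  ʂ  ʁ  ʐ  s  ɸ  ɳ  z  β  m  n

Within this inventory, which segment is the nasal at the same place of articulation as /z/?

/z/ is a voiced alveolar fricative.
The nasal at the same place is an alveolar nasal — in this inventory, /n/.

/n/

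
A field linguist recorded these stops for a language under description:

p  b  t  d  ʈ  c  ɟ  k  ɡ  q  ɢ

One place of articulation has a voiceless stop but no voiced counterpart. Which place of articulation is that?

Voiceless: /p/ (bilabial), /t/ (alveolar), /ʈ/ (retroflex), /c/ (palatal), /k/ (velar), /q/ (uvular).
Voiced: /b/ (bilabial), /d/ (alveolar), /ɟ/ (palatal), /ɡ/ (velar), /ɢ/ (uvular).
Every place of articulation has a voiced member except retroflex, where /ɖ/ would be expected.

retroflex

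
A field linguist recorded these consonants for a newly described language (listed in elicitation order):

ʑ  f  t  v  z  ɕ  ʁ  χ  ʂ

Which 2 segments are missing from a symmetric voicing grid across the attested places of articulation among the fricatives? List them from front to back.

/s/, /ʐ/

place of articulation  voiceless  voiced  
labiodental       f         v       
alveolar          —         z       
retroflex         ʂ         —       
alveolo-palatal   ɕ         ʑ       
uvular            χ         ʁ       
Gaps, from front to back: alveolar lacks voiceless (/s/); retroflex lacks voiced (/ʐ/).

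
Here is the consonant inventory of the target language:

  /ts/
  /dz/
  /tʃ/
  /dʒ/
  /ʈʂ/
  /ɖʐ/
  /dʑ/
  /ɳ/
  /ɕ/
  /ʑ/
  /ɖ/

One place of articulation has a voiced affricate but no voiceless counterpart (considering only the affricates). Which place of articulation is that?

alveolo-palatal

Voiceless: /ts/ (alveolar), /tʃ/ (postalveolar), /ʈʂ/ (retroflex).
Voiced: /dz/ (alveolar), /dʒ/ (postalveolar), /ɖʐ/ (retroflex), /dʑ/ (alveolo-palatal).
Every place of articulation has a voiceless member except alveolo-palatal, where /tɕ/ would be expected.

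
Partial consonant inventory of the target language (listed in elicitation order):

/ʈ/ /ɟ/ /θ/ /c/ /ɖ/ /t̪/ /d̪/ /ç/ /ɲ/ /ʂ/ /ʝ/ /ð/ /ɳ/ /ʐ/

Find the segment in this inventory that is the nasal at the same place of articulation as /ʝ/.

/ʝ/ is a voiced palatal fricative.
The nasal at the same place is a palatal nasal — in this inventory, /ɲ/.

/ɲ/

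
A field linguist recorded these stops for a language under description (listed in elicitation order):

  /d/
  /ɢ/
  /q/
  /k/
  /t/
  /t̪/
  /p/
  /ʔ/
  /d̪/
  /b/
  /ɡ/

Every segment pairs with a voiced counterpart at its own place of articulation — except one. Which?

/ʔ/

Bilabial: /p/ ~ /b/
Dental: /t̪/ ~ /d̪/
Alveolar: /t/ ~ /d/
Velar: /k/ ~ /ɡ/
Uvular: /q/ ~ /ɢ/
Glottal: only /ʔ/ (voiceless); no voiced partner.
So /ʔ/ is the unpaired segment.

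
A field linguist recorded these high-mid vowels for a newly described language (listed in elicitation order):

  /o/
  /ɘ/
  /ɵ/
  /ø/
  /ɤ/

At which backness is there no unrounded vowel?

backness          unrounded  rounded 
front             —         ø       
central           ɘ         ɵ       
back              ɤ         o       
Every backness has an unrounded member except front, where /e/ would be expected.

front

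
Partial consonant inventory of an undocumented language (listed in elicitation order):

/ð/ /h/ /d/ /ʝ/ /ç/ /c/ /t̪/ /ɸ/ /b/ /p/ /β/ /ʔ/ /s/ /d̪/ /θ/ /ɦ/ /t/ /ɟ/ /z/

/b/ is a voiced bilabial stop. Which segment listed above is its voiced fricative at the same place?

The voiced fricative at the same place is a voiced bilabial fricative — in this inventory, /β/.

/β/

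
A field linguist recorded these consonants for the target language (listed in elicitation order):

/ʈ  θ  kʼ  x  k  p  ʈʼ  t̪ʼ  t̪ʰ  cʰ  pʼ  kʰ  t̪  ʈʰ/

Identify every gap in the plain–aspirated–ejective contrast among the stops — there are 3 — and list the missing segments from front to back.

/pʰ/, /c/, /cʼ/

bilabial: plain /p/, aspirated —, ejective /pʼ/.
dental: plain /t̪/, aspirated /t̪ʰ/, ejective /t̪ʼ/.
retroflex: plain /ʈ/, aspirated /ʈʰ/, ejective /ʈʼ/.
palatal: plain —, aspirated /cʰ/, ejective —.
velar: plain /k/, aspirated /kʰ/, ejective /kʼ/.
Gaps, from front to back: bilabial lacks aspirated (/pʰ/); palatal lacks plain (/c/); palatal lacks ejective (/cʼ/).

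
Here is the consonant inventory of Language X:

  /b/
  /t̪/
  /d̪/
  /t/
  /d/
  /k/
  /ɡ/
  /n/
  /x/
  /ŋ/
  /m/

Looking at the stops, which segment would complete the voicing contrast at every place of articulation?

/p/

place of articulation  voiceless  voiced  
bilabial          —         b       
dental            t̪        d̪      
alveolar          t         d       
velar             k         ɡ       
The bilabial row has no voiceless member, so the gap is the voiceless bilabial stop /p/.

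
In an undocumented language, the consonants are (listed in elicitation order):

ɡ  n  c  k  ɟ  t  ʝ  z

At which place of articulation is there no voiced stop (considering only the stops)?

alveolar

place of articulation  voiceless  voiced  
alveolar          t         —       
palatal           c         ɟ       
velar             k         ɡ       
Every place of articulation has a voiced member except alveolar, where /d/ would be expected.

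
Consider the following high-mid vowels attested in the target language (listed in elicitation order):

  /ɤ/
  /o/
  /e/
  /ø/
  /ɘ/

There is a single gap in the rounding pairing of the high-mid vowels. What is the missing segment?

/ɵ/

Unrounded: /e/ (front), /ɘ/ (central), /ɤ/ (back).
Rounded: /ø/ (front), /o/ (back).
The central row has no rounded member, so the gap is the central rounded vowel /ɵ/.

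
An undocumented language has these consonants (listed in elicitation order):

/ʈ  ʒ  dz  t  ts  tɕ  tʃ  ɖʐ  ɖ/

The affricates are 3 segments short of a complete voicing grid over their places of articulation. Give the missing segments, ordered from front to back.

Voiceless: /ts/ (alveolar), /tʃ/ (postalveolar), /tɕ/ (alveolo-palatal).
Voiced: /dz/ (alveolar), /ɖʐ/ (retroflex).
Gaps, from front to back: postalveolar lacks voiced (/dʒ/); retroflex lacks voiceless (/ʈʂ/); alveolo-palatal lacks voiced (/dʑ/).

/dʒ/, /ʈʂ/, /dʑ/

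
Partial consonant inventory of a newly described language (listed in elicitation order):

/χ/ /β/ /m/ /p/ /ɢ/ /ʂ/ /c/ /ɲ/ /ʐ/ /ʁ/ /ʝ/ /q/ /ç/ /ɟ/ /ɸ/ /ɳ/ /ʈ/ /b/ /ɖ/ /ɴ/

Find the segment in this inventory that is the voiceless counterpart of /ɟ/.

/c/

/ɟ/ is a voiced palatal stop.
The voiceless counterpart is a voiceless palatal stop — in this inventory, /c/.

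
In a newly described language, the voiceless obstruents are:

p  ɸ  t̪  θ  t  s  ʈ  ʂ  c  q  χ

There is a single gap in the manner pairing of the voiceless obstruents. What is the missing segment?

place of articulation  stop      fricative
bilabial          p         ɸ       
dental            t̪        θ       
alveolar          t         s       
retroflex         ʈ         ʂ       
palatal           c         —       
uvular            q         χ       
The palatal row has no fricative member, so the gap is the palatal fricative /ç/.

/ç/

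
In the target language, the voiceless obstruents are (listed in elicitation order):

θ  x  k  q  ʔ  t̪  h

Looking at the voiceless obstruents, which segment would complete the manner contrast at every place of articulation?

Stop: /t̪/ (dental), /k/ (velar), /q/ (uvular), /ʔ/ (glottal).
Fricative: /θ/ (dental), /x/ (velar), /h/ (glottal).
The uvular row has no fricative member, so the gap is the uvular fricative /χ/.

/χ/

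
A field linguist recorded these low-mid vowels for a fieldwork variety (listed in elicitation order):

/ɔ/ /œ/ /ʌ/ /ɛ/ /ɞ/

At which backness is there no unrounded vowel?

central

backness          unrounded  rounded 
front             ɛ         œ       
central           —         ɞ       
back              ʌ         ɔ       
Every backness has an unrounded member except central, where /ɜ/ would be expected.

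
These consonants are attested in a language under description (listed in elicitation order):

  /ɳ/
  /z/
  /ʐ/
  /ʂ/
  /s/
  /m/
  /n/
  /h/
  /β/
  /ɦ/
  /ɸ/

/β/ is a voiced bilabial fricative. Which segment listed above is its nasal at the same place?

The nasal at the same place is a bilabial nasal — in this inventory, /m/.

/m/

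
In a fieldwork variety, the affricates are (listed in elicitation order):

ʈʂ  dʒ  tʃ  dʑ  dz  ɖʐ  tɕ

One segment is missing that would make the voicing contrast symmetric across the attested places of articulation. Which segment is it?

place of articulation  voiceless  voiced  
alveolar          —         dz      
postalveolar      tʃ        dʒ      
retroflex         ʈʂ        ɖʐ      
alveolo-palatal   tɕ        dʑ      
The alveolar row has no voiceless member, so the gap is the voiceless alveolar affricate /ts/.

/ts/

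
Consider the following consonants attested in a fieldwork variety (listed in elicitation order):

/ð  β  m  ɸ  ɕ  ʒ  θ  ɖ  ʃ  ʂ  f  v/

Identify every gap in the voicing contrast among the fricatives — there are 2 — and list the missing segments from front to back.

/ʐ/, /ʑ/

place of articulation  voiceless  voiced  
bilabial          ɸ         β       
labiodental       f         v       
dental            θ         ð       
postalveolar      ʃ         ʒ       
retroflex         ʂ         —       
alveolo-palatal   ɕ         —       
Gaps, from front to back: retroflex lacks voiced (/ʐ/); alveolo-palatal lacks voiced (/ʑ/).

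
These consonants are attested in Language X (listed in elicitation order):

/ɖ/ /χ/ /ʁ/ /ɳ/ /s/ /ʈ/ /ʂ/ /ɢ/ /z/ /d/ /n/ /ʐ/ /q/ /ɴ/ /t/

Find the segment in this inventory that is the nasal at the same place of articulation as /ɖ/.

/ɖ/ is a voiced retroflex stop.
The nasal at the same place is a retroflex nasal — in this inventory, /ɳ/.

/ɳ/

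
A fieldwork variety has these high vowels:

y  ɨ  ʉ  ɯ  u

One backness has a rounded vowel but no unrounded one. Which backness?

front: unrounded —, rounded /y/.
central: unrounded /ɨ/, rounded /ʉ/.
back: unrounded /ɯ/, rounded /u/.
Every backness has an unrounded member except front, where /i/ would be expected.

front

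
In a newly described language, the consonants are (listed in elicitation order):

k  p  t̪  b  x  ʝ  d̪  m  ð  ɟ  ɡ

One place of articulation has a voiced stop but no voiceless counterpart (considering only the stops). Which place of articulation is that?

place of articulation  voiceless  voiced  
bilabial          p         b       
dental            t̪        d̪      
palatal           —         ɟ       
velar             k         ɡ       
Every place of articulation has a voiceless member except palatal, where /c/ would be expected.

palatal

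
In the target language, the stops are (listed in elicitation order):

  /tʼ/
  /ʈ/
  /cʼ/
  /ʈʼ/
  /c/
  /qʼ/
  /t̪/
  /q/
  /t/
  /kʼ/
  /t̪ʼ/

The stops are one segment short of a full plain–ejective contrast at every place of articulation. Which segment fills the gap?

Plain: /t̪/ (dental), /t/ (alveolar), /ʈ/ (retroflex), /c/ (palatal), /q/ (uvular).
Ejective: /t̪ʼ/ (dental), /tʼ/ (alveolar), /ʈʼ/ (retroflex), /cʼ/ (palatal), /kʼ/ (velar), /qʼ/ (uvular).
The velar row has no plain member, so the gap is the plain velar stop /k/.

/k/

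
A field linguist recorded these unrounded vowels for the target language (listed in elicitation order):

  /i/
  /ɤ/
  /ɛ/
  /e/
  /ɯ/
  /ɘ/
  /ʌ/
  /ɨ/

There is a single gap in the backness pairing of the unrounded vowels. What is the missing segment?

height            front     central   back    
high              i         ɨ         ɯ       
high-mid          e         ɘ         ɤ       
low-mid           ɛ         —         ʌ       
The low-mid row has no central member, so the gap is the low-mid central unrounded vowel /ɜ/.

/ɜ/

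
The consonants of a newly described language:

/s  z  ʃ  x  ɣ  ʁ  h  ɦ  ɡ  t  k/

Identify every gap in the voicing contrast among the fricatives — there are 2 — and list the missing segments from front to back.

/ʒ/, /χ/

Voiceless: /s/ (alveolar), /ʃ/ (postalveolar), /x/ (velar), /h/ (glottal).
Voiced: /z/ (alveolar), /ɣ/ (velar), /ʁ/ (uvular), /ɦ/ (glottal).
Gaps, from front to back: postalveolar lacks voiced (/ʒ/); uvular lacks voiceless (/χ/).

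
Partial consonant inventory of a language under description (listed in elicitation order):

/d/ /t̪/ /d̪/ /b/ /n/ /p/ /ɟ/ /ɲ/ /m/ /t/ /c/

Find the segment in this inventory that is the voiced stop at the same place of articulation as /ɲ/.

/ɟ/

/ɲ/ is a palatal nasal.
The voiced stop at the same place is a voiced palatal stop — in this inventory, /ɟ/.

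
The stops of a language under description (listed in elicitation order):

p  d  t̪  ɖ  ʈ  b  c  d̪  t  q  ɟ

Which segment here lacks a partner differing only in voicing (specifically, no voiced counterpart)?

Bilabial: /p/ ~ /b/
Dental: /t̪/ ~ /d̪/
Alveolar: /t/ ~ /d/
Retroflex: /ʈ/ ~ /ɖ/
Palatal: /c/ ~ /ɟ/
Uvular: only /q/ (voiceless); no voiced partner.
So /q/ is the unpaired segment.

/q/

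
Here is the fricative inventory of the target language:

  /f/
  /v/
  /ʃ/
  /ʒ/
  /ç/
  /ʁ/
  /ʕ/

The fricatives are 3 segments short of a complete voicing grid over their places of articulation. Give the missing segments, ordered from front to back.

labiodental: voiceless /f/, voiced /v/.
postalveolar: voiceless /ʃ/, voiced /ʒ/.
palatal: voiceless /ç/, voiced —.
uvular: voiceless —, voiced /ʁ/.
pharyngeal: voiceless —, voiced /ʕ/.
Gaps, from front to back: palatal lacks voiced (/ʝ/); uvular lacks voiceless (/χ/); pharyngeal lacks voiceless (/ħ/).

/ʝ/, /χ/, /ħ/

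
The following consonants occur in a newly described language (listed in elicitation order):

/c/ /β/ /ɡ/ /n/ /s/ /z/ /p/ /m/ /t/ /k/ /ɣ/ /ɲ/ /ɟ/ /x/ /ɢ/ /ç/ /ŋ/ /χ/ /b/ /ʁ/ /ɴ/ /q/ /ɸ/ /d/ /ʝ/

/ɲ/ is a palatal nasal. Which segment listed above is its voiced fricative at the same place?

The voiced fricative at the same place is a voiced palatal fricative — in this inventory, /ʝ/.

/ʝ/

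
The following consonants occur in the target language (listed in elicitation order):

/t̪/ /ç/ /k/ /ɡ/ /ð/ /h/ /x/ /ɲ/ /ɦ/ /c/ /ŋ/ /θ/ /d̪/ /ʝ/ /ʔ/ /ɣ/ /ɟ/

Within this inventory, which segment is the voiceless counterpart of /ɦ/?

/h/

/ɦ/ is a voiced glottal fricative.
The voiceless counterpart is a voiceless glottal fricative — in this inventory, /h/.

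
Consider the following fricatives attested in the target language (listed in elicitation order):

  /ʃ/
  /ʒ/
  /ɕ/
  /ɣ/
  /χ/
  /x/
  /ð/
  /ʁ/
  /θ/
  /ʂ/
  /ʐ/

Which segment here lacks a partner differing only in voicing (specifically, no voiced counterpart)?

Dental: /θ/ ~ /ð/
Postalveolar: /ʃ/ ~ /ʒ/
Retroflex: /ʂ/ ~ /ʐ/
Velar: /x/ ~ /ɣ/
Uvular: /χ/ ~ /ʁ/
Alveolo-palatal: only /ɕ/ (voiceless); no voiced partner.
So /ɕ/ is the unpaired segment.

/ɕ/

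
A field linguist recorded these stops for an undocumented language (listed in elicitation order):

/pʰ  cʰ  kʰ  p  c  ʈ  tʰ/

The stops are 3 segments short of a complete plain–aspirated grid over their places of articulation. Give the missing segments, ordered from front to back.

/t/, /ʈʰ/, /k/

place of articulation  plain     aspirated
bilabial          p         pʰ      
alveolar          —         tʰ      
retroflex         ʈ         —       
palatal           c         cʰ      
velar             —         kʰ      
Gaps, from front to back: alveolar lacks plain (/t/); retroflex lacks aspirated (/ʈʰ/); velar lacks plain (/k/).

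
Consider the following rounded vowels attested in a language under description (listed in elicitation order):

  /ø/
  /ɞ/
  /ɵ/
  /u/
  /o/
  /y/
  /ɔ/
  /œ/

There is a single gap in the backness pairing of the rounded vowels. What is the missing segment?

/ʉ/

Front: /y/ (high), /ø/ (high-mid), /œ/ (low-mid).
Central: /ɵ/ (high-mid), /ɞ/ (low-mid).
Back: /u/ (high), /o/ (high-mid), /ɔ/ (low-mid).
The high row has no central member, so the gap is the high central rounded vowel /ʉ/.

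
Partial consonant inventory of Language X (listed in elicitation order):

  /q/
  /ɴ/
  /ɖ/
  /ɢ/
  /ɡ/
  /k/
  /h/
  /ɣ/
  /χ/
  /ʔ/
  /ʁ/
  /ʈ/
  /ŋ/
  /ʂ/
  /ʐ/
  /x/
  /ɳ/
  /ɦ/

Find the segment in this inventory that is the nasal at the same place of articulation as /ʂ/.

/ɳ/

/ʂ/ is a voiceless retroflex fricative.
The nasal at the same place is a retroflex nasal — in this inventory, /ɳ/.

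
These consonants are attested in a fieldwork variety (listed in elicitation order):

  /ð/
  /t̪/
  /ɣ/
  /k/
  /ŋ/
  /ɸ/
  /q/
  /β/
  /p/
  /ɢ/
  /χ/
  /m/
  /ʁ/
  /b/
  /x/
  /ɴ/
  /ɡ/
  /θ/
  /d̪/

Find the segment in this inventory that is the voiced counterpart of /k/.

/ɡ/

/k/ is a voiceless velar stop.
The voiced counterpart is a voiced velar stop — in this inventory, /ɡ/.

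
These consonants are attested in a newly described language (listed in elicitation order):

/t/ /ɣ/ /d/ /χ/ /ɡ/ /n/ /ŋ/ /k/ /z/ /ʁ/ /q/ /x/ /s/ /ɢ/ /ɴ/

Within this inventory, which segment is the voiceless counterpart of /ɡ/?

/k/

/ɡ/ is a voiced velar stop.
The voiceless counterpart is a voiceless velar stop — in this inventory, /k/.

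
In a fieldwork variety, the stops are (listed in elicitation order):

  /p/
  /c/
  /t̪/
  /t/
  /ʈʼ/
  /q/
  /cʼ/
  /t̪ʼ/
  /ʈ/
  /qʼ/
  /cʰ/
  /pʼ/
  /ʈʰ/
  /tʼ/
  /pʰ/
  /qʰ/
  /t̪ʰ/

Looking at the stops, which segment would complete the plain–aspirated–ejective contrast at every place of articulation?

/tʰ/

bilabial: plain /p/, aspirated /pʰ/, ejective /pʼ/.
dental: plain /t̪/, aspirated /t̪ʰ/, ejective /t̪ʼ/.
alveolar: plain /t/, aspirated —, ejective /tʼ/.
retroflex: plain /ʈ/, aspirated /ʈʰ/, ejective /ʈʼ/.
palatal: plain /c/, aspirated /cʰ/, ejective /cʼ/.
uvular: plain /q/, aspirated /qʰ/, ejective /qʼ/.
The alveolar row has no aspirated member, so the gap is the aspirated alveolar stop /tʰ/.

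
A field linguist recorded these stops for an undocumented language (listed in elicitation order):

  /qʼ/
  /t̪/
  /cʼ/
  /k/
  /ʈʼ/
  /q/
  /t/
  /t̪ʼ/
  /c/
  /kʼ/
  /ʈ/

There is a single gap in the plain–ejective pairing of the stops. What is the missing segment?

/tʼ/

dental: plain /t̪/, ejective /t̪ʼ/.
alveolar: plain /t/, ejective —.
retroflex: plain /ʈ/, ejective /ʈʼ/.
palatal: plain /c/, ejective /cʼ/.
velar: plain /k/, ejective /kʼ/.
uvular: plain /q/, ejective /qʼ/.
The alveolar row has no ejective member, so the gap is the ejective alveolar stop /tʼ/.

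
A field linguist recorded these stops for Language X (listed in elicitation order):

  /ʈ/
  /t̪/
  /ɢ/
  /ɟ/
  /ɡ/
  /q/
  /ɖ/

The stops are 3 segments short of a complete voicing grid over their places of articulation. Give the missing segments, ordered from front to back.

/d̪/, /c/, /k/

Voiceless: /t̪/ (dental), /ʈ/ (retroflex), /q/ (uvular).
Voiced: /ɖ/ (retroflex), /ɟ/ (palatal), /ɡ/ (velar), /ɢ/ (uvular).
Gaps, from front to back: dental lacks voiced (/d̪/); palatal lacks voiceless (/c/); velar lacks voiceless (/k/).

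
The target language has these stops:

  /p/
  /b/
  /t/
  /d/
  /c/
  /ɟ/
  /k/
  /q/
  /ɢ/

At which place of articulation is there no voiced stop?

place of articulation  voiceless  voiced  
bilabial          p         b       
alveolar          t         d       
palatal           c         ɟ       
velar             k         —       
uvular            q         ɢ       
Every place of articulation has a voiced member except velar, where /ɡ/ would be expected.

velar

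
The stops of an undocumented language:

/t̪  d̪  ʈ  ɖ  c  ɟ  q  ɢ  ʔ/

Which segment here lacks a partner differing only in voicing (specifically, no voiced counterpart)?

Dental: /t̪/ ~ /d̪/
Retroflex: /ʈ/ ~ /ɖ/
Palatal: /c/ ~ /ɟ/
Uvular: /q/ ~ /ɢ/
Glottal: only /ʔ/ (voiceless); no voiced partner.
So /ʔ/ is the unpaired segment.

/ʔ/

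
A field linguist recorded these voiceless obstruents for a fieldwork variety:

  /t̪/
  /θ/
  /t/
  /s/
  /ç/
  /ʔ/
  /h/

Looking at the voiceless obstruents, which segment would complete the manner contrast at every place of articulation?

/c/

place of articulation  stop      fricative
dental            t̪        θ       
alveolar          t         s       
palatal           —         ç       
glottal           ʔ         h       
The palatal row has no stop member, so the gap is the palatal stop /c/.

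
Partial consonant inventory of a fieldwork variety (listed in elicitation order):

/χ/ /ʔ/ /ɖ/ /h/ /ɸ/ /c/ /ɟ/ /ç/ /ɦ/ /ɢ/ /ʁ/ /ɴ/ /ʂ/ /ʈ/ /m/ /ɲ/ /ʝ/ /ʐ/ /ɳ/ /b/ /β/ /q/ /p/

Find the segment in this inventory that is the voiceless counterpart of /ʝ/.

/ʝ/ is a voiced palatal fricative.
The voiceless counterpart is a voiceless palatal fricative — in this inventory, /ç/.

/ç/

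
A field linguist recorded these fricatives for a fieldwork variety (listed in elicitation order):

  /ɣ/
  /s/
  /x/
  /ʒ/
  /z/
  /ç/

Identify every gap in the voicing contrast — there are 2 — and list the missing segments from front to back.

place of articulation  voiceless  voiced  
alveolar          s         z       
postalveolar      —         ʒ       
palatal           ç         —       
velar             x         ɣ       
Gaps, from front to back: postalveolar lacks voiceless (/ʃ/); palatal lacks voiced (/ʝ/).

/ʃ/, /ʝ/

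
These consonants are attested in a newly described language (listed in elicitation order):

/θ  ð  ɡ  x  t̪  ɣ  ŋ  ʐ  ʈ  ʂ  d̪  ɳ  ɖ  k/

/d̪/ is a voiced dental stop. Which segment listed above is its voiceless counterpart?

/t̪/

The voiceless counterpart is a voiceless dental stop — in this inventory, /t̪/.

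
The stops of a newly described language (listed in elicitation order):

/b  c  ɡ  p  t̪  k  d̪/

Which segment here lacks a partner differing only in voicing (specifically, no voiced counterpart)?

/c/

Bilabial: /p/ ~ /b/
Dental: /t̪/ ~ /d̪/
Velar: /k/ ~ /ɡ/
Palatal: only /c/ (voiceless); no voiced partner.
So /c/ is the unpaired segment.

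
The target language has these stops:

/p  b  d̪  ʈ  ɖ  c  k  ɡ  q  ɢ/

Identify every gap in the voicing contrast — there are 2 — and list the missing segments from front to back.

Voiceless: /p/ (bilabial), /ʈ/ (retroflex), /c/ (palatal), /k/ (velar), /q/ (uvular).
Voiced: /b/ (bilabial), /d̪/ (dental), /ɖ/ (retroflex), /ɡ/ (velar), /ɢ/ (uvular).
Gaps, from front to back: dental lacks voiceless (/t̪/); palatal lacks voiced (/ɟ/).

/t̪/, /ɟ/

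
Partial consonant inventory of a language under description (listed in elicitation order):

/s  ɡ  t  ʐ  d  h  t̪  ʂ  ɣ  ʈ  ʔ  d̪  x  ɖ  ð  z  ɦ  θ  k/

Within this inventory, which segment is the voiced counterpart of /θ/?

/ð/

/θ/ is a voiceless dental fricative.
The voiced counterpart is a voiced dental fricative — in this inventory, /ð/.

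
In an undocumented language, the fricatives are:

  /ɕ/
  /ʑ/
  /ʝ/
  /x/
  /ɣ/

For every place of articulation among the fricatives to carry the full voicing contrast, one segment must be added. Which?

Voiceless: /ɕ/ (alveolo-palatal), /x/ (velar).
Voiced: /ʑ/ (alveolo-palatal), /ʝ/ (palatal), /ɣ/ (velar).
The palatal row has no voiceless member, so the gap is the voiceless palatal fricative /ç/.

/ç/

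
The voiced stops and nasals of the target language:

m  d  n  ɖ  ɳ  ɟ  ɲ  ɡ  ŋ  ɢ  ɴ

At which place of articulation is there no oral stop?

bilabial

bilabial: oral stop —, nasal /m/.
alveolar: oral stop /d/, nasal /n/.
retroflex: oral stop /ɖ/, nasal /ɳ/.
palatal: oral stop /ɟ/, nasal /ɲ/.
velar: oral stop /ɡ/, nasal /ŋ/.
uvular: oral stop /ɢ/, nasal /ɴ/.
Every place of articulation has an oral stop member except bilabial, where /b/ would be expected.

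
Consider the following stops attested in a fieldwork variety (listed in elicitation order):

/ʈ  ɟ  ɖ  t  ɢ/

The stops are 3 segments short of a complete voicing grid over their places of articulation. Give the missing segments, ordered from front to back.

/d/, /c/, /q/

place of articulation  voiceless  voiced  
alveolar          t         —       
retroflex         ʈ         ɖ       
palatal           —         ɟ       
uvular            —         ɢ       
Gaps, from front to back: alveolar lacks voiced (/d/); palatal lacks voiceless (/c/); uvular lacks voiceless (/q/).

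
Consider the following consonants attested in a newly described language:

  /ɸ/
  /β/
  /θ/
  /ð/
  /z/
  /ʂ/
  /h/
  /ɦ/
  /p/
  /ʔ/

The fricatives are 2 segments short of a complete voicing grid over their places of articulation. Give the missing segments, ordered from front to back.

/s/, /ʐ/

bilabial: voiceless /ɸ/, voiced /β/.
dental: voiceless /θ/, voiced /ð/.
alveolar: voiceless —, voiced /z/.
retroflex: voiceless /ʂ/, voiced —.
glottal: voiceless /h/, voiced /ɦ/.
Gaps, from front to back: alveolar lacks voiceless (/s/); retroflex lacks voiced (/ʐ/).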